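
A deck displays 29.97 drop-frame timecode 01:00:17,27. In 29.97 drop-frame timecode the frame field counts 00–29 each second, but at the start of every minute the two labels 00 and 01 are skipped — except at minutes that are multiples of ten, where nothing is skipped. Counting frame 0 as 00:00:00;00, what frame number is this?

Complete 10-minute blocks: 6, each 17982 frames → 107892.
Remaining 0 whole minutes in the current block: 0 frames.
Within the current minute: 17 × 30 + 27 = 537. Total = 107892 + 0 + 537 = 108429.

108429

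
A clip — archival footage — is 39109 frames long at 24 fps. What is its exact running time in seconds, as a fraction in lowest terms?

39109/24 seconds

Running time = 39109 ÷ (24) = 39109 × 1/24 = 39109/24 s.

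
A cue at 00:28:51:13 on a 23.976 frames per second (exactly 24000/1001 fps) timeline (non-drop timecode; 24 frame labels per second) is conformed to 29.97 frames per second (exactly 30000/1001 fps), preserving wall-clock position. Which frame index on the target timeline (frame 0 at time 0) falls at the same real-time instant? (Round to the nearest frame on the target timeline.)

Source frame index: (0×3600 + 28×60 + 51) × 24 + 13 = 41557.
Real time: 41557 / (24000/1001) = 41598557/24000 s.
Target frame: (41598557/24000) × (30000/1001) = 207785/4 ≈ 51946.250 → 51946.

frame 51946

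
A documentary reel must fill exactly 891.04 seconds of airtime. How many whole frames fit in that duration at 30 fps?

Frames = 891.04 × 30 = 133656/5 ≈ 26731.2000.
Complete frames: 26731.

26731 frames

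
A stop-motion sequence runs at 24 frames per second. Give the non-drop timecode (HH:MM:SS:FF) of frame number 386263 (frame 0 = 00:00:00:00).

386263 ÷ 24 = 16094 full seconds, remainder 7 frames.
16094 s = 4 h 28 min 14 s.
Timecode: 04:28:14:07.

04:28:14:07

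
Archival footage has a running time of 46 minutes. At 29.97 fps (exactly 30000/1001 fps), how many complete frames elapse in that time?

46 min = 2760 s.
Frames = 2760 × 30000/1001 = 82800000/1001 ≈ 82717.2827.
Complete frames: 82717.

82717 frames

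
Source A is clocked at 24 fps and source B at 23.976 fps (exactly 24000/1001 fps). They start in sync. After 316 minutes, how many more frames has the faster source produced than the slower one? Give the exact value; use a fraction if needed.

455040/1001 frames

316 min = 18960 s.
A emits 24 × 18960 = 455040 frames; B emits 24000/1001 × 18960 = 455040000/1001.
Difference = 455040/1001 frames (≈ 454.5854); B is behind A.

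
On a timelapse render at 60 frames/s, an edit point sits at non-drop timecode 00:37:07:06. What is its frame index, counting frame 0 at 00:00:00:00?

Total seconds to the label: (0 × 3600 + 37 × 60 + 7) = 2227.
Frame index = 2227 × 60 + 6 = 133626.

133626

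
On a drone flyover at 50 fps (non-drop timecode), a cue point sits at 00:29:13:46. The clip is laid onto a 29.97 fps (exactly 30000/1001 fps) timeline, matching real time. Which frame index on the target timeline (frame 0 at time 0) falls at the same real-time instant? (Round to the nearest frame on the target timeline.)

Source frame index: (0×3600 + 29×60 + 13) × 50 + 46 = 87696.
Real time: 87696 / (50) = 43848/25 s.
Target frame: (43848/25) × (30000/1001) = 7516800/143 ≈ 52565.035 → 52565.

frame 52565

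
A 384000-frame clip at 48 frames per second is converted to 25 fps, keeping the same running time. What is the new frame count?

Target frames = source frames × (target rate / source rate) = 384000 × (25)/(48) = 384000 × 25/48 = 200000.

200000 frames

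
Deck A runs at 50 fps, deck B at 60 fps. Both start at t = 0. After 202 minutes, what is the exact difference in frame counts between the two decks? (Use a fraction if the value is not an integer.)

202 min = 12120 s.
A emits 50 × 12120 = 606000 frames; B emits 60 × 12120 = 727200.
Difference = 121200 frames; B is ahead of A.

121200 frames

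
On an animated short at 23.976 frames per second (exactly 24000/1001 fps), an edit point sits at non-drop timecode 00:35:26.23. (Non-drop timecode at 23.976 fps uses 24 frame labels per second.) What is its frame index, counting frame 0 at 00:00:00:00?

51047

Total seconds to the label: (0 × 3600 + 35 × 60 + 26) = 2126.
Frame index = 2126 × 24 + 23 = 51047.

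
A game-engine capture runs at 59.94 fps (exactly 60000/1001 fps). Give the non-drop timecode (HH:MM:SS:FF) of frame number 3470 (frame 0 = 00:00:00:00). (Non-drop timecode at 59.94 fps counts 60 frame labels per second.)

00:00:57:50

3470 ÷ 60 = 57 full seconds, remainder 50 frames.
57 s = 0 h 0 min 57 s.
Timecode: 00:00:57:50.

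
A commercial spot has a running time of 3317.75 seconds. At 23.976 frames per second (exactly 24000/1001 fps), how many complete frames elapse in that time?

Frames = 3317.75 × 24000/1001 = 79626000/1001 ≈ 79546.4535.
Complete frames: 79546.

79546 frames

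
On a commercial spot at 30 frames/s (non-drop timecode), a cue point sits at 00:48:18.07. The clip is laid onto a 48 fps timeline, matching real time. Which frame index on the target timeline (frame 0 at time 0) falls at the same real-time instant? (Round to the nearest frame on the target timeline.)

frame 139115

Source frame index: (0×3600 + 48×60 + 18) × 30 + 7 = 86947.
Real time: 86947 / (30) = 86947/30 s.
Target frame: (86947/30) × (48) = 695576/5 ≈ 139115.200 → 139115.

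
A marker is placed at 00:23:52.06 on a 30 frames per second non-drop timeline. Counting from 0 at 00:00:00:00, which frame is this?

Total seconds to the label: (0 × 3600 + 23 × 60 + 52) = 1432.
Frame index = 1432 × 30 + 6 = 42966.

42966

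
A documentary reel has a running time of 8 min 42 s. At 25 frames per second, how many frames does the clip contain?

13050 frames

8 min 42 s = 522 s.
Frames = 522 × 25 = 13050.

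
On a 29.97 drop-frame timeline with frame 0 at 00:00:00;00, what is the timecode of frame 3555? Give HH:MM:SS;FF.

00:01:58;17

Each 10-minute DF block holds 10 × 60 × 30 − 9 × 2 = 17982 frames. 3555 ÷ 17982 → 0 full blocks, remainder 3555.
Within the partial block the first minute is 1800 frames and each further minute 1798, so 1 further minute boundary passed. Total skipped labels = 18 × 0 + 2 × 1 = 2.
Non-drop label index = 3555 + 2 = 3557; at 30 labels/s that is 00:01:58:17, i.e. DF 00:01:58;17.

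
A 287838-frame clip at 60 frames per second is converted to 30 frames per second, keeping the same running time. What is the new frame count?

Target frames = source frames × (target rate / source rate) = 287838 × (30)/(60) = 287838 × 1/2 = 143919.

143919 frames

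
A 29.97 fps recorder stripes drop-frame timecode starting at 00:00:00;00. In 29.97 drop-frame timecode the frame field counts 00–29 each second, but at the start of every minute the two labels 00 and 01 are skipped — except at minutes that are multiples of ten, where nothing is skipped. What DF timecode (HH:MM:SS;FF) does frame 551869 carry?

Ten DF minutes hold 17982 frames, so frame 551869 lies in block 30 (frames 539460–557441) with 12409 frames into that block.
The block's first minute is 1800 frames and the rest 1798 each; 12409 frames reaches minute 6, so 30 × 18 + 6 × 2 = 552 labels have been skipped so far.
Adding those back, label number 551869 + 552 = 552421 at 30 labels/s is 18414 s + 1 f = 5 h 6 min 54 s frame 1, i.e. 05:06:54;01.

05:06:54;01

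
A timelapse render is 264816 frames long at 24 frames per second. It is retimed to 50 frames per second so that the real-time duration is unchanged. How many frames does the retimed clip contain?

Target frames = source frames × (target rate / source rate) = 264816 × (50)/(24) = 264816 × 25/12 = 551700.

551700 frames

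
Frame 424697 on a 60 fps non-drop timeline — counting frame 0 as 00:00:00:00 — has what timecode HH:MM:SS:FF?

424697 ÷ 60 = 7078 full seconds, remainder 17 frames.
7078 s = 1 h 57 min 58 s.
Timecode: 01:57:58:17.

01:57:58:17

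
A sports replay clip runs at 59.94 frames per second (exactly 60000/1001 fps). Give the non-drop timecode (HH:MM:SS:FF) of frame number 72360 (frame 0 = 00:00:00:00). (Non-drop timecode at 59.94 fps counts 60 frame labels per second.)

00:20:06:00

72360 ÷ 60 = 1206 full seconds, remainder 0 frames.
1206 s = 0 h 20 min 6 s.
Timecode: 00:20:06:00.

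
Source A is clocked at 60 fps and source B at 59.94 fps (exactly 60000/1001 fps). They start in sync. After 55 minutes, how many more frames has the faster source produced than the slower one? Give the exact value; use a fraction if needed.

18000/91 frames

55 min = 3300 s.
A emits 60 × 3300 = 198000 frames; B emits 60000/1001 × 3300 = 18000000/91.
Difference = 18000/91 frames (≈ 197.8022); B is behind A.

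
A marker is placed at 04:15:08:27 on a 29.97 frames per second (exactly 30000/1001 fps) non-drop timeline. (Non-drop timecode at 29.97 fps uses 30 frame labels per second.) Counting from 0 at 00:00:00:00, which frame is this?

459267

Total seconds to the label: (4 × 3600 + 15 × 60 + 8) = 15308.
Frame index = 15308 × 30 + 27 = 459267.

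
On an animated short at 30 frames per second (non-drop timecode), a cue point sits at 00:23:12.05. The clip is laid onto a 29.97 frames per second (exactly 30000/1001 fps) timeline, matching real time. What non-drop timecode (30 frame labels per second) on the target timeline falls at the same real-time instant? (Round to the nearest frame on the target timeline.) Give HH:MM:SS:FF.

00:23:10:23

Source frame index: (0×3600 + 23×60 + 12) × 30 + 5 = 41765.
Real time: 41765 / (30) = 8353/6 s.
Target frame: (8353/6) × (30000/1001) = 41765000/1001 ≈ 41723.277 → 41723.
At 30 labels/s: frame 41723 → 00:23:10:23.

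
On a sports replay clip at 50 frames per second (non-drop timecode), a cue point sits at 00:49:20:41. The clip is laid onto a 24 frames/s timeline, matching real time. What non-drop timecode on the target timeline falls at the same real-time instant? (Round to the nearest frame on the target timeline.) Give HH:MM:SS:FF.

00:49:20:20

Source frame index: (0×3600 + 49×60 + 20) × 50 + 41 = 148041.
Real time: 148041 / (50) = 148041/50 s.
Target frame: (148041/50) × (24) = 1776492/25 ≈ 71059.680 → 71060.
At 24 labels/s: frame 71060 → 00:49:20:20.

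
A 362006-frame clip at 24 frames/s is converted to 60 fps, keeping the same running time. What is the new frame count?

905015 frames

Target frames = source frames × (target rate / source rate) = 362006 × (60)/(24) = 362006 × 5/2 = 905015.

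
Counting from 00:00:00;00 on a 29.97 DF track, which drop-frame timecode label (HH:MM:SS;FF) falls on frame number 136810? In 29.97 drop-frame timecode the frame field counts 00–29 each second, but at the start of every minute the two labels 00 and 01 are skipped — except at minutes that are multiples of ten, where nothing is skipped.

01:16:04;28

Ten DF minutes hold 17982 frames, so frame 136810 lies in block 7 (frames 125874–143855) with 10936 frames into that block.
The block's first minute is 1800 frames and the rest 1798 each; 10936 frames reaches minute 6, so 7 × 18 + 6 × 2 = 138 labels have been skipped so far.
Adding those back, label number 136810 + 138 = 136948 at 30 labels/s is 4564 s + 28 f = 1 h 16 min 4 s frame 28, i.e. 01:16:04;28.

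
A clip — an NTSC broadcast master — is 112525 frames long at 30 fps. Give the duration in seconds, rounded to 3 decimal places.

Running time = 112525 × 1/30 = 22505/6 s ≈ 3750.833 s.

3750.833 seconds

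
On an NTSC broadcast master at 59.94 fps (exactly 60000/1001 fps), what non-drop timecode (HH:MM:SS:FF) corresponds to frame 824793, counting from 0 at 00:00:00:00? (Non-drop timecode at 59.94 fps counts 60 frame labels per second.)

03:49:06:33

824793 ÷ 60 = 13746 full seconds, remainder 33 frames.
13746 s = 3 h 49 min 6 s.
Timecode: 03:49:06:33.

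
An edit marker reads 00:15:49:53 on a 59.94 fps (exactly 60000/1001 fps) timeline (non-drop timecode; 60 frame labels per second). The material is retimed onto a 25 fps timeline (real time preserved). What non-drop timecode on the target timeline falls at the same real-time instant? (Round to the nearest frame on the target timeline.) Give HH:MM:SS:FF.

Source frame index: (0×3600 + 15×60 + 49) × 60 + 53 = 56993.
Real time: 56993 / (60000/1001) = 57049993/60000 s.
Target frame: (57049993/60000) × (25) = 57049993/2400 ≈ 23770.830 → 23771.
At 25 labels/s: frame 23771 → 00:15:50:21.

00:15:50:21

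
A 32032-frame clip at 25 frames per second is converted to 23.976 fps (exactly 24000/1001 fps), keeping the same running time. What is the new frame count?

30720 frames

Target frames = source frames × (target rate / source rate) = 32032 × (24000/1001)/(25) = 32032 × 960/1001 = 30720.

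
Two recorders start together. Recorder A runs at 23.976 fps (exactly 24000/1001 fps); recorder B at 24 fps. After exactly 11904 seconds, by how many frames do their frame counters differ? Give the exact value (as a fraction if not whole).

285696/1001 frames

A emits 24000/1001 × 11904 = 285696000/1001 frames; B emits 24 × 11904 = 285696.
Difference = 285696/1001 frames (≈ 285.4106); B is ahead of A.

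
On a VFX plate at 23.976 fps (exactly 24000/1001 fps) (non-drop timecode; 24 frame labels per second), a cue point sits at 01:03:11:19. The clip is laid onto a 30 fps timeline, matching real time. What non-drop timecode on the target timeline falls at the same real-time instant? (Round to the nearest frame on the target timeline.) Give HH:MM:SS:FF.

01:03:15:18

Source frame index: (1×3600 + 3×60 + 11) × 24 + 19 = 91003.
Real time: 91003 / (24000/1001) = 91094003/24000 s.
Target frame: (91094003/24000) × (30) = 91094003/800 ≈ 113867.504 → 113868.
At 30 labels/s: frame 113868 → 01:03:15:18.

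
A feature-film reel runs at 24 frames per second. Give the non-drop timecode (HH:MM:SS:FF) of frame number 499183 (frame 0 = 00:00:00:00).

499183 ÷ 24 = 20799 full seconds, remainder 7 frames.
20799 s = 5 h 46 min 39 s.
Timecode: 05:46:39:07.

05:46:39:07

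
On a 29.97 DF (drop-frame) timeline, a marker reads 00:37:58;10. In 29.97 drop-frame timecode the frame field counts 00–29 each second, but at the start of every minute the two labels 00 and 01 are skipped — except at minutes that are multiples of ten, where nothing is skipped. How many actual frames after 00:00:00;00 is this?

Complete 10-minute blocks: 3, each 17982 frames → 53946.
Remaining 7 whole minutes in the current block: 1800 + 6 × 1798 = 12588 frames.
Within the current minute: 58 × 30 + 10 − 2 = 1748 (labels ;00/;01 skipped at this minute). Total = 53946 + 12588 + 1748 = 68282.

68282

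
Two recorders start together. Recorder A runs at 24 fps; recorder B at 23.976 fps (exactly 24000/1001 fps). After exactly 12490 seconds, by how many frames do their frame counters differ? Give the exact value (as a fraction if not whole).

A emits 24 × 12490 = 299760 frames; B emits 24000/1001 × 12490 = 299760000/1001.
Difference = 299760/1001 frames (≈ 299.4605); B is behind A.

299760/1001 frames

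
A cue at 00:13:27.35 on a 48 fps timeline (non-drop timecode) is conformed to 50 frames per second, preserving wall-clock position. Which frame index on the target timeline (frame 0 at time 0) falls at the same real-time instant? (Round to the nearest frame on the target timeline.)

Source frame index: (0×3600 + 13×60 + 27) × 48 + 35 = 38771.
Real time: 38771 / (48) = 38771/48 s.
Target frame: (38771/48) × (50) = 969275/24 ≈ 40386.458 → 40386.

frame 40386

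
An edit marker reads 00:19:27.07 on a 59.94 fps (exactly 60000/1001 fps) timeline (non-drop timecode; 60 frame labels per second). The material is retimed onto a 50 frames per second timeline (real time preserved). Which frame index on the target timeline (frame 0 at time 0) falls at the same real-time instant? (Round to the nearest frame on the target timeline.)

Source frame index: (0×3600 + 19×60 + 27) × 60 + 7 = 70027.
Real time: 70027 / (60000/1001) = 70097027/60000 s.
Target frame: (70097027/60000) × (50) = 70097027/1200 ≈ 58414.189 → 58414.

frame 58414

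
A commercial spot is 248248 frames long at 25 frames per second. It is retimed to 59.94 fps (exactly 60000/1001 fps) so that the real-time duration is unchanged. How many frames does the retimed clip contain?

Target frames = source frames × (target rate / source rate) = 248248 × (60000/1001)/(25) = 248248 × 2400/1001 = 595200.

595200 frames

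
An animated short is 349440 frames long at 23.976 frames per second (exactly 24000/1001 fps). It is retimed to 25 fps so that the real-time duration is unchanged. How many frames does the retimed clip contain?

Target frames = source frames × (target rate / source rate) = 349440 × (25)/(24000/1001) = 349440 × 1001/960 = 364364.

364364 frames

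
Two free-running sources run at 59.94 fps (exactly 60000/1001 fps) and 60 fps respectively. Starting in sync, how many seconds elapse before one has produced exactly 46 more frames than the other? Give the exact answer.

The gap grows by |60 − 60000/1001| = 60/1001 frames per second.
Time for a 46-frame gap: 46 ÷ (60/1001) = 23023/30 s.

23023/30 seconds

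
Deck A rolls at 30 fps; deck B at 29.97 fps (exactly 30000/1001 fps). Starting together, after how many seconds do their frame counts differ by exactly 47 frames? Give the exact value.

The gap grows by |30000/1001 − 30| = 30/1001 frames per second.
Time for a 47-frame gap: 47 ÷ (30/1001) = 47047/30 s.

47047/30 seconds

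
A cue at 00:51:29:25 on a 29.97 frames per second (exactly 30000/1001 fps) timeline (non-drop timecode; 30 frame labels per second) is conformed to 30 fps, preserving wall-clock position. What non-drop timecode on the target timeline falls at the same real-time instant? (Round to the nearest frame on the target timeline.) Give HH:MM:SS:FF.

00:51:32:28

Source frame index: (0×3600 + 51×60 + 29) × 30 + 25 = 92695.
Real time: 92695 / (30000/1001) = 18557539/6000 s.
Target frame: (18557539/6000) × (30) = 18557539/200 ≈ 92787.695 → 92788.
At 30 labels/s: frame 92788 → 00:51:32:28.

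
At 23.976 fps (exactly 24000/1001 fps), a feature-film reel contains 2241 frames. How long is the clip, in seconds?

93.468375 seconds

Running time = 2241 / (24000/1001) = 93.468375 s.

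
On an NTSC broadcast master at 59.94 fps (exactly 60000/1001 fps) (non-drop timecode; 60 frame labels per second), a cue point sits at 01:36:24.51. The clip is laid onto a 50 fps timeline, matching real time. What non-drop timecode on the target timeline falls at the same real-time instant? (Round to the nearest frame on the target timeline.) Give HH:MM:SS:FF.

01:36:30:32

Source frame index: (1×3600 + 36×60 + 24) × 60 + 51 = 347091.
Real time: 347091 / (60000/1001) = 115812697/20000 s.
Target frame: (115812697/20000) × (50) = 115812697/400 ≈ 289531.742 → 289532.
At 50 labels/s: frame 289532 → 01:36:30:32.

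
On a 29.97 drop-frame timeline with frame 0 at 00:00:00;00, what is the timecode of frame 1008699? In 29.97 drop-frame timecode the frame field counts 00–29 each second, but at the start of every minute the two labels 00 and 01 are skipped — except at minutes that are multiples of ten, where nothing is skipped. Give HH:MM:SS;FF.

Ten DF minutes hold 17982 frames, so frame 1008699 lies in block 56 (frames 1006992–1024973) with 1707 frames into that block.
The block's first minute is 1800 frames and the rest 1798 each; 1707 frames reaches minute 0, so 56 × 18 + 0 × 2 = 1008 labels have been skipped so far.
Adding those back, label number 1008699 + 1008 = 1009707 at 30 labels/s is 33656 s + 27 f = 9 h 20 min 56 s frame 27, i.e. 09:20:56;27.

09:20:56;27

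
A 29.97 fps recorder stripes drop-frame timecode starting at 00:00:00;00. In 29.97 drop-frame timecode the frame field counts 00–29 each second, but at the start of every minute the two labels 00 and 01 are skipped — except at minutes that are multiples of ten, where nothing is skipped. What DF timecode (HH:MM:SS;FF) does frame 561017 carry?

Ten DF minutes hold 17982 frames, so frame 561017 lies in block 31 (frames 557442–575423) with 3575 frames into that block.
The block's first minute is 1800 frames and the rest 1798 each; 3575 frames reaches minute 1, so 31 × 18 + 1 × 2 = 560 labels have been skipped so far.
Adding those back, label number 561017 + 560 = 561577 at 30 labels/s is 18719 s + 7 f = 5 h 11 min 59 s frame 7, i.e. 05:11:59;07.

05:11:59;07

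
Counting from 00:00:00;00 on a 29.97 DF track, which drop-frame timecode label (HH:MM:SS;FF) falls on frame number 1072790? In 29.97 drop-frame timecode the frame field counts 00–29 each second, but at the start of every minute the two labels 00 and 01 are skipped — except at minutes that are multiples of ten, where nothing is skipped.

09:56:35;14

Ten DF minutes hold 17982 frames, so frame 1072790 lies in block 59 (frames 1060938–1078919) with 11852 frames into that block.
The block's first minute is 1800 frames and the rest 1798 each; 11852 frames reaches minute 6, so 59 × 18 + 6 × 2 = 1074 labels have been skipped so far.
Adding those back, label number 1072790 + 1074 = 1073864 at 30 labels/s is 35795 s + 14 f = 9 h 56 min 35 s frame 14, i.e. 09:56:35;14.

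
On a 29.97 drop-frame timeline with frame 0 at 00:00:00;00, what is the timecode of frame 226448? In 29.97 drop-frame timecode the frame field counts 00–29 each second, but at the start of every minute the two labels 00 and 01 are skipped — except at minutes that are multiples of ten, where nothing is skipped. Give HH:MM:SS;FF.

Each 10-minute DF block holds 10 × 60 × 30 − 9 × 2 = 17982 frames. 226448 ÷ 17982 → 12 full blocks, remainder 10664.
Within the partial block the first minute is 1800 frames and each further minute 1798, so 5 further minute boundaries passed. Total skipped labels = 18 × 12 + 2 × 5 = 226.
Non-drop label index = 226448 + 226 = 226674; at 30 labels/s that is 02:05:55:24, i.e. DF 02:05:55;24.

02:05:55;24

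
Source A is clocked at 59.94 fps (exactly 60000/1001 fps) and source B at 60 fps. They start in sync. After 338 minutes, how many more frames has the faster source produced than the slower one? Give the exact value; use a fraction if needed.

93600/77 frames

338 min = 20280 s.
A emits 60000/1001 × 20280 = 93600000/77 frames; B emits 60 × 20280 = 1216800.
Difference = 93600/77 frames (≈ 1215.5844); B is ahead of A.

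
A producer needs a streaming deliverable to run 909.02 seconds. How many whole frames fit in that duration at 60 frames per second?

Frames = 909.02 × 60 = 272706/5 ≈ 54541.2000.
Complete frames: 54541.

54541 frames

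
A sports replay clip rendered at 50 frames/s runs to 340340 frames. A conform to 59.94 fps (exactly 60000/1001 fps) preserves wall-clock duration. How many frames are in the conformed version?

Target frames = source frames × (target rate / source rate) = 340340 × (60000/1001)/(50) = 340340 × 1200/1001 = 408000.

408000 frames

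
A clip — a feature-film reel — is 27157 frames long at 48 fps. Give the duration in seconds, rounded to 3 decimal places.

Running time = 27157 × 1/48 = 27157/48 s ≈ 565.771 s.

565.771 seconds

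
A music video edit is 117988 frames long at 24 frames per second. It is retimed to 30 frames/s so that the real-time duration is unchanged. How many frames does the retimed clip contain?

147485 frames

Target frames = source frames × (target rate / source rate) = 117988 × (30)/(24) = 117988 × 5/4 = 147485.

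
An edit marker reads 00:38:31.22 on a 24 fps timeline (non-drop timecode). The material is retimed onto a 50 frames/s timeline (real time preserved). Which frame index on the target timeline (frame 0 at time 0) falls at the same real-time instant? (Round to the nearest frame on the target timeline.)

frame 115596

Source frame index: (0×3600 + 38×60 + 31) × 24 + 22 = 55486.
Real time: 55486 / (24) = 27743/12 s.
Target frame: (27743/12) × (50) = 693575/6 ≈ 115595.833 → 115596.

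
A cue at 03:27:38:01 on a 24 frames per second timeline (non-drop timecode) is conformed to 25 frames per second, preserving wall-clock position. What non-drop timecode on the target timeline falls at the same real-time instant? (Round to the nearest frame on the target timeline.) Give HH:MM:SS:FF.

Source frame index: (3×3600 + 27×60 + 38) × 24 + 1 = 298993.
Real time: 298993 / (24) = 298993/24 s.
Target frame: (298993/24) × (25) = 7474825/24 ≈ 311451.042 → 311451.
At 25 labels/s: frame 311451 → 03:27:38:01.

03:27:38:01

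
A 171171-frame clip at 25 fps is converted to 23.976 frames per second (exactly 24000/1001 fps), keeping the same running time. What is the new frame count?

Target frames = source frames × (target rate / source rate) = 171171 × (24000/1001)/(25) = 171171 × 960/1001 = 164160.

164160 frames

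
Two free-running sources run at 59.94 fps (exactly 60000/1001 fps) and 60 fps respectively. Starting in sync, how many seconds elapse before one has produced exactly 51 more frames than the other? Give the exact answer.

The gap grows by |60 − 60000/1001| = 60/1001 frames per second.
Time for a 51-frame gap: 51 ÷ (60/1001) = 850.85 s.

850.85 seconds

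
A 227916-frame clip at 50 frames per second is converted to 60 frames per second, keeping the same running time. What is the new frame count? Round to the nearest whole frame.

273499 frames

Frames at target rate = 227916 × (60) / (50) = 1367496/5 ≈ 273499.200.
Nearest whole frame: 273499.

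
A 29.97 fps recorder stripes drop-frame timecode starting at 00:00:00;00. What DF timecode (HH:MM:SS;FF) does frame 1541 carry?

00:00:51;11

Each 10-minute DF block holds 10 × 60 × 30 − 9 × 2 = 17982 frames. 1541 ÷ 17982 → 0 full blocks, remainder 1541.
Within the partial block the first minute is 1800 frames and each further minute 1798, so 0 further minute boundaries passed. Total skipped labels = 18 × 0 + 2 × 0 = 0.
Non-drop label index = 1541 + 0 = 1541; at 30 labels/s that is 00:00:51:11, i.e. DF 00:00:51;11.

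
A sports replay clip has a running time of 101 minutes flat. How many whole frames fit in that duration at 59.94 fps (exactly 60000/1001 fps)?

101 min = 6060 s.
Frames = 6060 × 60000/1001 = 363600000/1001 ≈ 363236.7632.
Complete frames: 363236.

363236 frames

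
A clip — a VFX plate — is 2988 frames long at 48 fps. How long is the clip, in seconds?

Running time = 2988 / (48) = 62.25 s.

62.25 seconds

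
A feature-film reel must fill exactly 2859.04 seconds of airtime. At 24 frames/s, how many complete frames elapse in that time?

68616 frames

Frames = 2859.04 × 24 = 1715424/25 ≈ 68616.9600.
Complete frames: 68616.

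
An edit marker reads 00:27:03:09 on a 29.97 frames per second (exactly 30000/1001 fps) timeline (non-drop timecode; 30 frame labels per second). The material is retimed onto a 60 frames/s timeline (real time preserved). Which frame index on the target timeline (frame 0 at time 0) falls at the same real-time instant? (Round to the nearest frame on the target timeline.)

Source frame index: (0×3600 + 27×60 + 3) × 30 + 9 = 48699.
Real time: 48699 / (30000/1001) = 16249233/10000 s.
Target frame: (16249233/10000) × (60) = 48747699/500 ≈ 97495.398 → 97495.

frame 97495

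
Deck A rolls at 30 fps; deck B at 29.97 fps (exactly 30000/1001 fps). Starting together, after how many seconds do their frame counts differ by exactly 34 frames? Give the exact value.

17017/15 seconds

The gap grows by |30000/1001 − 30| = 30/1001 frames per second.
Time for a 34-frame gap: 34 ÷ (30/1001) = 17017/15 s.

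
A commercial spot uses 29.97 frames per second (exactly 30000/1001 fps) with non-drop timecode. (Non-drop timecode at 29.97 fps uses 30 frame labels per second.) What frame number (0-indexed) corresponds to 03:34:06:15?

385395

Total seconds to the label: (3 × 3600 + 34 × 60 + 6) = 12846.
Frame index = 12846 × 30 + 15 = 385395.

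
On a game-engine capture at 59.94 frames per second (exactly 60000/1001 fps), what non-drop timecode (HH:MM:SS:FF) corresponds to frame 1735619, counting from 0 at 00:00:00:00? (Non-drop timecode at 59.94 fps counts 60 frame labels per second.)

1735619 ÷ 60 = 28926 full seconds, remainder 59 frames.
28926 s = 8 h 2 min 6 s.
Timecode: 08:02:06:59.

08:02:06:59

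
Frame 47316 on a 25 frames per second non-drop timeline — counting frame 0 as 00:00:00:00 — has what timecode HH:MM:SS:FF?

00:31:32:16

47316 ÷ 25 = 1892 full seconds, remainder 16 frames.
1892 s = 0 h 31 min 32 s.
Timecode: 00:31:32:16.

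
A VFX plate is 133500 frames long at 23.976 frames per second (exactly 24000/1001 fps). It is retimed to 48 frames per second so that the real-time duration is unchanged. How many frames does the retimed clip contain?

Target frames = source frames × (target rate / source rate) = 133500 × (48)/(24000/1001) = 133500 × 1001/500 = 267267.

267267 frames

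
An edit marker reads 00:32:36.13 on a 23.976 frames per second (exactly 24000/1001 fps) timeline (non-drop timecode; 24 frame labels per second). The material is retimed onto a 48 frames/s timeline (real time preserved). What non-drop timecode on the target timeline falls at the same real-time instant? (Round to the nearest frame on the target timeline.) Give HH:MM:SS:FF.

Source frame index: (0×3600 + 32×60 + 36) × 24 + 13 = 46957.
Real time: 46957 / (24000/1001) = 47003957/24000 s.
Target frame: (47003957/24000) × (48) = 47003957/500 ≈ 94007.914 → 94008.
At 48 labels/s: frame 94008 → 00:32:38:24.

00:32:38:24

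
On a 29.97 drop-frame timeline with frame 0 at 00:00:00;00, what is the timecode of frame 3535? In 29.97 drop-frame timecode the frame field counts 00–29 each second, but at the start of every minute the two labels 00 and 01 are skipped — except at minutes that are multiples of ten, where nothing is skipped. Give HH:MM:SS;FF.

00:01:57;27

Each 10-minute DF block holds 10 × 60 × 30 − 9 × 2 = 17982 frames. 3535 ÷ 17982 → 0 full blocks, remainder 3535.
Within the partial block the first minute is 1800 frames and each further minute 1798, so 1 further minute boundary passed. Total skipped labels = 18 × 0 + 2 × 1 = 2.
Non-drop label index = 3535 + 2 = 3537; at 30 labels/s that is 00:01:57:27, i.e. DF 00:01:57;27.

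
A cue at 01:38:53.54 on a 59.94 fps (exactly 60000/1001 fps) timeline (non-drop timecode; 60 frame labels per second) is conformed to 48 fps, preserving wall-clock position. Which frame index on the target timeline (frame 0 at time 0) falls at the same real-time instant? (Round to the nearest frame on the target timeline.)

frame 285112

Source frame index: (1×3600 + 38×60 + 53) × 60 + 54 = 356034.
Real time: 356034 / (60000/1001) = 59398339/10000 s.
Target frame: (59398339/10000) × (48) = 178195017/625 ≈ 285112.027 → 285112.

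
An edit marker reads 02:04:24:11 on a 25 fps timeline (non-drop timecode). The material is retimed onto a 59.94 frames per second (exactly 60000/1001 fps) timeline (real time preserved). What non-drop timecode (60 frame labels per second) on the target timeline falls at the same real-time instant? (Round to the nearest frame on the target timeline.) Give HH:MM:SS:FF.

Source frame index: (2×3600 + 4×60 + 24) × 25 + 11 = 186611.
Real time: 186611 / (25) = 186611/25 s.
Target frame: (186611/25) × (60000/1001) = 447866400/1001 ≈ 447418.981 → 447419.
At 60 labels/s: frame 447419 → 02:04:16:59.

02:04:16:59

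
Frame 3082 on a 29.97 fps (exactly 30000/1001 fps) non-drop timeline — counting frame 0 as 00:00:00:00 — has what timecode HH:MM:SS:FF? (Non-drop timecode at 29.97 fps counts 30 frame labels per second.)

00:01:42:22

3082 ÷ 30 = 102 full seconds, remainder 22 frames.
102 s = 0 h 1 min 42 s.
Timecode: 00:01:42:22.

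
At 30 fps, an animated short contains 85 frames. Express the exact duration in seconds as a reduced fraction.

17/6 seconds

Running time = 85 ÷ (30) = 85 × 1/30 = 17/6 s.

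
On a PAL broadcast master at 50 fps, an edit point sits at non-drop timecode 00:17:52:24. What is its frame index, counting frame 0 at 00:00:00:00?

Total seconds to the label: (0 × 3600 + 17 × 60 + 52) = 1072.
Frame index = 1072 × 50 + 24 = 53624.

frame 53624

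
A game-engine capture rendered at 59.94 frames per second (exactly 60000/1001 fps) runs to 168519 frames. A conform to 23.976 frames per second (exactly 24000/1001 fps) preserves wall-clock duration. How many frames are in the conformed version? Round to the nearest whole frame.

67408 frames

Frames at target rate = 168519 × (24000/1001) / (60000/1001) = 337038/5 ≈ 67407.600.
Nearest whole frame: 67408.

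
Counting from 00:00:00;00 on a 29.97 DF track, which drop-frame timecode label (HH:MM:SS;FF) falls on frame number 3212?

00:01:47;04

Each 10-minute DF block holds 10 × 60 × 30 − 9 × 2 = 17982 frames. 3212 ÷ 17982 → 0 full blocks, remainder 3212.
Within the partial block the first minute is 1800 frames and each further minute 1798, so 1 further minute boundary passed. Total skipped labels = 18 × 0 + 2 × 1 = 2.
Non-drop label index = 3212 + 2 = 3214; at 30 labels/s that is 00:01:47:04, i.e. DF 00:01:47;04.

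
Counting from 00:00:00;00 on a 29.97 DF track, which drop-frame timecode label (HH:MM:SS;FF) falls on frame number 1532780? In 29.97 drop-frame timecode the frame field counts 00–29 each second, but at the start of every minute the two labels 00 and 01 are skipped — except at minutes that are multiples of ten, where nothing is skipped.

Ten DF minutes hold 17982 frames, so frame 1532780 lies in block 85 (frames 1528470–1546451) with 4310 frames into that block.
The block's first minute is 1800 frames and the rest 1798 each; 4310 frames reaches minute 2, so 85 × 18 + 2 × 2 = 1534 labels have been skipped so far.
Adding those back, label number 1532780 + 1534 = 1534314 at 30 labels/s is 51143 s + 24 f = 14 h 12 min 23 s frame 24, i.e. 14:12:23;24.

14:12:23;24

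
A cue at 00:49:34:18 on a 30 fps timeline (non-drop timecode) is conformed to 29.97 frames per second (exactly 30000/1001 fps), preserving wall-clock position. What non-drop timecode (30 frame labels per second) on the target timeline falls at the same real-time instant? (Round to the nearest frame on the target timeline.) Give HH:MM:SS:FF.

00:49:31:19

Source frame index: (0×3600 + 49×60 + 34) × 30 + 18 = 89238.
Real time: 89238 / (30) = 14873/5 s.
Target frame: (14873/5) × (30000/1001) = 89238000/1001 ≈ 89148.851 → 89149.
At 30 labels/s: frame 89149 → 00:49:31:19.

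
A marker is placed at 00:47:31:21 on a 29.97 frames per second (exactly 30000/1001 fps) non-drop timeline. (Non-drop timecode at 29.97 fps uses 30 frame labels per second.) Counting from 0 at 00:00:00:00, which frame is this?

Total seconds to the label: (0 × 3600 + 47 × 60 + 31) = 2851.
Frame index = 2851 × 30 + 21 = 85551.

frame 85551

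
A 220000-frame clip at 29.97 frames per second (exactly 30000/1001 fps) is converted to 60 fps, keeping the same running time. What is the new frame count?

440440 frames

Target frames = source frames × (target rate / source rate) = 220000 × (60)/(30000/1001) = 220000 × 1001/500 = 440440.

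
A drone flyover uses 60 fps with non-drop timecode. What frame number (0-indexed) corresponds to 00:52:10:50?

frame 187850

Total seconds to the label: (0 × 3600 + 52 × 60 + 10) = 3130.
Frame index = 3130 × 60 + 50 = 187850.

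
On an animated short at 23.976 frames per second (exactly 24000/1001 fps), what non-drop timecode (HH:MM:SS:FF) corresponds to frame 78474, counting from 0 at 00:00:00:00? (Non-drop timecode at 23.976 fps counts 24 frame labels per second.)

78474 ÷ 24 = 3269 full seconds, remainder 18 frames.
3269 s = 0 h 54 min 29 s.
Timecode: 00:54:29:18.

00:54:29:18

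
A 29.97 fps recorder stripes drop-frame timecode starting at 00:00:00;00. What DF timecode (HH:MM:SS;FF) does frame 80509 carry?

Ten DF minutes hold 17982 frames, so frame 80509 lies in block 4 (frames 71928–89909) with 8581 frames into that block.
The block's first minute is 1800 frames and the rest 1798 each; 8581 frames reaches minute 4, so 4 × 18 + 4 × 2 = 80 labels have been skipped so far.
Adding those back, label number 80509 + 80 = 80589 at 30 labels/s is 2686 s + 9 f = 0 h 44 min 46 s frame 9, i.e. 00:44:46;09.

00:44:46;09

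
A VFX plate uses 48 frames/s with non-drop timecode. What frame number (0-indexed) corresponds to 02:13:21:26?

frame 384074

Total seconds to the label: (2 × 3600 + 13 × 60 + 21) = 8001.
Frame index = 8001 × 48 + 26 = 384074.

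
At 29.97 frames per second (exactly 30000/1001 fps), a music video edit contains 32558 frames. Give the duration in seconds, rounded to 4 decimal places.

Running time = 32558 × 1001/30000 = 16295279/15000 s ≈ 1086.3519 s.

1086.3519 seconds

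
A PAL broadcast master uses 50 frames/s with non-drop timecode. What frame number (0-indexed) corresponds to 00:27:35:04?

frame 82754

Total seconds to the label: (0 × 3600 + 27 × 60 + 35) = 1655.
Frame index = 1655 × 50 + 4 = 82754.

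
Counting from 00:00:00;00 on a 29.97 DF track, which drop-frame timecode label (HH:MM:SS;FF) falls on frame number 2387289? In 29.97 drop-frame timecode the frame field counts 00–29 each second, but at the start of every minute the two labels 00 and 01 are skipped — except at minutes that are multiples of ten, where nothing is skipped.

Ten DF minutes hold 17982 frames, so frame 2387289 lies in block 132 (frames 2373624–2391605) with 13665 frames into that block.
The block's first minute is 1800 frames and the rest 1798 each; 13665 frames reaches minute 7, so 132 × 18 + 7 × 2 = 2390 labels have been skipped so far.
Adding those back, label number 2387289 + 2390 = 2389679 at 30 labels/s is 79655 s + 29 f = 22 h 7 min 35 s frame 29, i.e. 22:07:35;29.

22:07:35;29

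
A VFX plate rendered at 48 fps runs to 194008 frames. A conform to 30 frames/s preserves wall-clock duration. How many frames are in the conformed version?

Target frames = source frames × (target rate / source rate) = 194008 × (30)/(48) = 194008 × 5/8 = 121255.

121255 frames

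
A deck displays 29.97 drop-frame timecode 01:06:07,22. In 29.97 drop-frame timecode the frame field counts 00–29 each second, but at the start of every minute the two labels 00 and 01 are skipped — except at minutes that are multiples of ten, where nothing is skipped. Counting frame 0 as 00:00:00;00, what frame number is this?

118912

Complete 10-minute blocks: 6, each 17982 frames → 107892.
Remaining 6 whole minutes in the current block: 1800 + 5 × 1798 = 10790 frames.
Within the current minute: 7 × 30 + 22 − 2 = 230 (labels ;00/;01 skipped at this minute). Total = 107892 + 10790 + 230 = 118912.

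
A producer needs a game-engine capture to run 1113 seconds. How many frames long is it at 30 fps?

Frames = 1113 × 30 = 33390.

33390 frames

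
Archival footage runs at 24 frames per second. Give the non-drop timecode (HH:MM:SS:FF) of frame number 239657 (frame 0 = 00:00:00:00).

239657 ÷ 24 = 9985 full seconds, remainder 17 frames.
9985 s = 2 h 46 min 25 s.
Timecode: 02:46:25:17.

02:46:25:17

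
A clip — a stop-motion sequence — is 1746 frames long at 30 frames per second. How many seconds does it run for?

Running time = 1746 / (30) = 58.2 s.

58.2 seconds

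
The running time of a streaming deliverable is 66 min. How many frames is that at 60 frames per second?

237600 frames

66 min = 3960 s.
Frames = 3960 × 60 = 237600.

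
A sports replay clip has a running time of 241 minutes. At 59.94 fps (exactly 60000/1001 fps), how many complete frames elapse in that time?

866733 frames

241 min = 14460 s.
Frames = 14460 × 60000/1001 = 867600000/1001 ≈ 866733.2667.
Complete frames: 866733.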